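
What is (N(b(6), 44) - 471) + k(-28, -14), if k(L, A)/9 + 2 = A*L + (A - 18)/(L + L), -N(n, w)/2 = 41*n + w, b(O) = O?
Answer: 17249/7 ≈ 2464.1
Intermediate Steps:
N(n, w) = -82*n - 2*w (N(n, w) = -2*(41*n + w) = -2*(w + 41*n) = -82*n - 2*w)
k(L, A) = -18 + 9*A*L + 9*(-18 + A)/(2*L) (k(L, A) = -18 + 9*(A*L + (A - 18)/(L + L)) = -18 + 9*(A*L + (-18 + A)/((2*L))) = -18 + 9*(A*L + (-18 + A)*(1/(2*L))) = -18 + 9*(A*L + (-18 + A)/(2*L)) = -18 + (9*A*L + 9*(-18 + A)/(2*L)) = -18 + 9*A*L + 9*(-18 + A)/(2*L))
(N(b(6), 44) - 471) + k(-28, -14) = ((-82*6 - 2*44) - 471) + (9/2)*(-18 - 14 + 2*(-28)*(-2 - 14*(-28)))/(-28) = ((-492 - 88) - 471) + (9/2)*(-1/28)*(-18 - 14 + 2*(-28)*(-2 + 392)) = (-580 - 471) + (9/2)*(-1/28)*(-18 - 14 + 2*(-28)*390) = -1051 + (9/2)*(-1/28)*(-18 - 14 - 21840) = -1051 + (9/2)*(-1/28)*(-21872) = -1051 + 24606/7 = 17249/7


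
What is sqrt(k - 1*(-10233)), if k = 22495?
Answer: 2*sqrt(8182) ≈ 180.91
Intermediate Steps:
sqrt(k - 1*(-10233)) = sqrt(22495 - 1*(-10233)) = sqrt(22495 + 10233) = sqrt(32728) = 2*sqrt(8182)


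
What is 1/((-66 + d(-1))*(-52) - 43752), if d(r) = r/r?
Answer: -1/40372 ≈ -2.4770e-5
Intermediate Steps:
d(r) = 1
1/((-66 + d(-1))*(-52) - 43752) = 1/((-66 + 1)*(-52) - 43752) = 1/(-65*(-52) - 43752) = 1/(3380 - 43752) = 1/(-40372) = -1/40372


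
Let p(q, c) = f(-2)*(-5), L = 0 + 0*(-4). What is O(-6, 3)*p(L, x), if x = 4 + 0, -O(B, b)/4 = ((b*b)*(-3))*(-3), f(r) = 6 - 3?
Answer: 4860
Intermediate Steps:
f(r) = 3
O(B, b) = -36*b² (O(B, b) = -4*(b*b)*(-3)*(-3) = -4*b²*(-3)*(-3) = -4*(-3*b²)*(-3) = -36*b²)
x = 4
L = 0 (L = 0 + 0 = 0)
p(q, c) = -15 (p(q, c) = 3*(-5) = -15)
O(-6, 3)*p(L, x) = -36*3²*(-15) = -36*9*(-15) = -324*(-15) = 4860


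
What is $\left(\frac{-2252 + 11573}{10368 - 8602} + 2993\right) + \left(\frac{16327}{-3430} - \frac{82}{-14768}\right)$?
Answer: $\frac{33473350977393}{11181923480} \approx 2993.5$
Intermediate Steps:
$\left(\frac{-2252 + 11573}{10368 - 8602} + 2993\right) + \left(\frac{16327}{-3430} - \frac{82}{-14768}\right) = \left(\frac{9321}{1766} + 2993\right) + \left(16327 \left(- \frac{1}{3430}\right) - - \frac{41}{7384}\right) = \left(9321 \cdot \frac{1}{1766} + 2993\right) + \left(- \frac{16327}{3430} + \frac{41}{7384}\right) = \left(\frac{9321}{1766} + 2993\right) - \frac{60208969}{12663560} = \frac{5294959}{1766} - \frac{60208969}{12663560} = \frac{33473350977393}{11181923480}$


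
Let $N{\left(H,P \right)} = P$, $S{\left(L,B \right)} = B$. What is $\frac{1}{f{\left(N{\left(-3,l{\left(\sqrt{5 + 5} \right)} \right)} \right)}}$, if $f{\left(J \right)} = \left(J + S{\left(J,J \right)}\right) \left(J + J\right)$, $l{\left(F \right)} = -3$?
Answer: $\frac{1}{36} \approx 0.027778$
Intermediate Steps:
$f{\left(J \right)} = 4 J^{2}$ ($f{\left(J \right)} = \left(J + J\right) \left(J + J\right) = 2 J 2 J = 4 J^{2}$)
$\frac{1}{f{\left(N{\left(-3,l{\left(\sqrt{5 + 5} \right)} \right)} \right)}} = \frac{1}{4 \left(-3\right)^{2}} = \frac{1}{4 \cdot 9} = \frac{1}{36}$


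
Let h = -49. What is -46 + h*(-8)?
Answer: 346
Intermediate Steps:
-46 + h*(-8) = -46 - 49*(-8) = -46 + 392 = 346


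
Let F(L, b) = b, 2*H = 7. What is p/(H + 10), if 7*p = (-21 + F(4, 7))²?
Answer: 56/27 ≈ 2.0741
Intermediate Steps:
H = 7/2 (H = (½)*7 = 7/2 ≈ 3.5000)
p = 28 (p = (-21 + 7)²/7 = (⅐)*(-14)² = (⅐)*196 = 28)
p/(H + 10) = 28/(7/2 + 10) = 28/(27/2) = 28*(2/27) = 56/27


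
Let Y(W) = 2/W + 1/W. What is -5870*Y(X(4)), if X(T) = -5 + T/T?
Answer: 8805/2 ≈ 4402.5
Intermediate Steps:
X(T) = -4 (X(T) = -5 + 1 = -4)
Y(W) = 3/W (Y(W) = 2/W + 1/W = 3/W)
-5870*Y(X(4)) = -17610/(-4) = -17610*(-1)/4 = -5870*(-3/4) = 8805/2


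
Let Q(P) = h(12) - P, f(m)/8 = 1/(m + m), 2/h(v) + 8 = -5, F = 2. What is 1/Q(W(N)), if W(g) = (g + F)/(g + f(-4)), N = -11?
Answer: -52/47 ≈ -1.1064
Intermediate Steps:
h(v) = -2/13 (h(v) = 2/(-8 - 5) = 2/(-13) = 2*(-1/13) = -2/13)
f(m) = 4/m (f(m) = 8/(m + m) = 8/((2*m)) = 8*(1/(2*m)) = 4/m)
W(g) = (2 + g)/(-1 + g) (W(g) = (g + 2)/(g + 4/(-4)) = (2 + g)/(g + 4*(-¼)) = (2 + g)/(g - 1) = (2 + g)/(-1 + g))
Q(P) = -2/13 - P
1/Q(W(N)) = 1/(-2/13 - (2 - 11)/(-1 - 11)) = 1/(-2/13 - (-9)/(-12)) = 1/(-2/13 - (-1)*(-9)/12) = 1/(-2/13 - 1*¾) = 1/(-2/13 - ¾) = 1/(-47/52) = -52/47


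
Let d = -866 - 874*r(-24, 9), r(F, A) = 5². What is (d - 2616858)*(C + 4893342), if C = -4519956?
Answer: -985579977564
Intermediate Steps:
r(F, A) = 25
d = -22716 (d = -866 - 874*25 = -866 - 21850 = -22716)
(d - 2616858)*(C + 4893342) = (-22716 - 2616858)*(-4519956 + 4893342) = -2639574*373386 = -985579977564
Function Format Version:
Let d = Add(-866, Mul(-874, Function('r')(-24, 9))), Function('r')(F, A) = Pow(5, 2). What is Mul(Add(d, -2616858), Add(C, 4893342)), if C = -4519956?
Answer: -985579977564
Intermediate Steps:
Function('r')(F, A) = 25
d = -22716 (d = Add(-866, Mul(-874, 25)) = Add(-866, -21850) = -22716)
Mul(Add(d, -2616858), Add(C, 4893342)) = Mul(Add(-22716, -2616858), Add(-4519956, 4893342)) = Mul(-2639574, 373386) = -985579977564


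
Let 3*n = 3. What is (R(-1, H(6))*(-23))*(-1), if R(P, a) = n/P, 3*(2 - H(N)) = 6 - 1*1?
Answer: -23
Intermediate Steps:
H(N) = ⅓ (H(N) = 2 - (6 - 1*1)/3 = 2 - (6 - 1)/3 = 2 - ⅓*5 = 2 - 5/3 = ⅓)
n = 1 (n = (⅓)*3 = 1)
R(P, a) = 1/P
(R(-1, H(6))*(-23))*(-1) = (-23/(-1))*(-1) = -1*(-23)*(-1) = 23*(-1) = -23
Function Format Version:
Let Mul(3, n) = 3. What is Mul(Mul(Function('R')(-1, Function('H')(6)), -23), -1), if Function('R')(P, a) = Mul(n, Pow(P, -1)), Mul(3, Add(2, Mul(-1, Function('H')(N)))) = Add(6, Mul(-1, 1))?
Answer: -23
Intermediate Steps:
Function('H')(N) = Rational(1, 3) (Function('H')(N) = Add(2, Mul(Rational(-1, 3), Add(6, Mul(-1, 1)))) = Add(2, Mul(Rational(-1, 3), Add(6, -1))) = Add(2, Mul(Rational(-1, 3), 5)) = Add(2, Rational(-5, 3)) = Rational(1, 3))
n = 1 (n = Mul(Rational(1, 3), 3) = 1)
Function('R')(P, a) = Pow(P, -1) (Function('R')(P, a) = Mul(1, Pow(P, -1)) = Pow(P, -1))
Mul(Mul(Function('R')(-1, Function('H')(6)), -23), -1) = Mul(Mul(Pow(-1, -1), -23), -1) = Mul(Mul(-1, -23), -1) = Mul(23, -1) = -23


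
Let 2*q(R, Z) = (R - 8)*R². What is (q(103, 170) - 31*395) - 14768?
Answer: 953829/2 ≈ 4.7691e+5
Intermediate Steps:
q(R, Z) = R²*(-8 + R)/2 (q(R, Z) = ((R - 8)*R²)/2 = ((-8 + R)*R²)/2 = (R²*(-8 + R))/2 = R²*(-8 + R)/2)
(q(103, 170) - 31*395) - 14768 = ((½)*103²*(-8 + 103) - 31*395) - 14768 = ((½)*10609*95 - 12245) - 14768 = (1007855/2 - 12245) - 14768 = 983365/2 - 14768 = 953829/2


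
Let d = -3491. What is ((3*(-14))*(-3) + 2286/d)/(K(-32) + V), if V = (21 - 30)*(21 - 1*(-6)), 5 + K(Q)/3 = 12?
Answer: -72930/129167 ≈ -0.56462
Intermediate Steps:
K(Q) = 21 (K(Q) = -15 + 3*12 = -15 + 36 = 21)
V = -243 (V = -9*(21 + 6) = -9*27 = -243)
((3*(-14))*(-3) + 2286/d)/(K(-32) + V) = ((3*(-14))*(-3) + 2286/(-3491))/(21 - 243) = (-42*(-3) + 2286*(-1/3491))/(-222) = (126 - 2286/3491)*(-1/222) = (437580/3491)*(-1/222) = -72930/129167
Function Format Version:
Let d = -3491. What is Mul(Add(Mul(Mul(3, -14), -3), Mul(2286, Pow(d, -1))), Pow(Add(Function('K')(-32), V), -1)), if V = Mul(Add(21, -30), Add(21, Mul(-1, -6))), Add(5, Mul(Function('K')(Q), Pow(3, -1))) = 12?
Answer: Rational(-72930, 129167) ≈ -0.56462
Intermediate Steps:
Function('K')(Q) = 21 (Function('K')(Q) = Add(-15, Mul(3, 12)) = Add(-15, 36) = 21)
V = -243 (V = Mul(-9, Add(21, 6)) = Mul(-9, 27) = -243)
Mul(Add(Mul(Mul(3, -14), -3), Mul(2286, Pow(d, -1))), Pow(Add(Function('K')(-32), V), -1)) = Mul(Add(Mul(Mul(3, -14), -3), Mul(2286, Pow(-3491, -1))), Pow(Add(21, -243), -1)) = Mul(Add(Mul(-42, -3), Mul(2286, Rational(-1, 3491))), Pow(-222, -1)) = Mul(Add(126, Rational(-2286, 3491)), Rational(-1, 222)) = Mul(Rational(437580, 3491), Rational(-1, 222)) = Rational(-72930, 129167)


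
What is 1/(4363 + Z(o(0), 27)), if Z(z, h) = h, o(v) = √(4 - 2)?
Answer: 1/4390 ≈ 0.00022779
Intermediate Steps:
o(v) = √2
1/(4363 + Z(o(0), 27)) = 1/(4363 + 27) = 1/4390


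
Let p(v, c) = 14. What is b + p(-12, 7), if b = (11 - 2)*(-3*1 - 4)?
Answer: -49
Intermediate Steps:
b = -63 (b = 9*(-3 - 4) = 9*(-7) = -63)
b + p(-12, 7) = -63 + 14 = -49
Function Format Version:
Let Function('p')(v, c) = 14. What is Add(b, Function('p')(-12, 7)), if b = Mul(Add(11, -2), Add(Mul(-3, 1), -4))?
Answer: -49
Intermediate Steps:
b = -63 (b = Mul(9, Add(-3, -4)) = Mul(9, -7) = -63)
Add(b, Function('p')(-12, 7)) = Add(-63, 14) = -49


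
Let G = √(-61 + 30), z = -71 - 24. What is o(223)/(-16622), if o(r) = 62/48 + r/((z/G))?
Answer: -31/398928 + 223*I*√31/1579090 ≈ -7.7708e-5 + 0.00078628*I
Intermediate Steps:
z = -95
G = I*√31 (G = √(-31) = I*√31 ≈ 5.5678*I)
o(r) = 31/24 - I*r*√31/95 (o(r) = 62/48 + r/((-95*(-I*√31/31))) = 62*(1/48) + r/((-(-95)*I*√31/31)) = 31/24 + r/((95*I*√31/31)) = 31/24 + r*(-I*√31/95) = 31/24 - I*r*√31/95)
o(223)/(-16622) = (31/24 - 1/95*I*223*√31)/(-16622) = (31/24 - 223*I*√31/95)*(-1/16622) = -31/398928 + 223*I*√31/1579090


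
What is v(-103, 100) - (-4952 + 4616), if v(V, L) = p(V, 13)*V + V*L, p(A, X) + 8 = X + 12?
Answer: -11715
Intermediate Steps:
p(A, X) = 4 + X (p(A, X) = -8 + (X + 12) = -8 + (12 + X) = 4 + X)
v(V, L) = 17*V + L*V (v(V, L) = (4 + 13)*V + V*L = 17*V + L*V)
v(-103, 100) - (-4952 + 4616) = -103*(17 + 100) - (-4952 + 4616) = -103*117 - 1*(-336) = -12051 + 336 = -11715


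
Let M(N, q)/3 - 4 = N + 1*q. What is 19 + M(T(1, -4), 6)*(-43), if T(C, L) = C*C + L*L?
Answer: -3464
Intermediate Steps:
T(C, L) = C² + L²
M(N, q) = 12 + 3*N + 3*q (M(N, q) = 12 + 3*(N + 1*q) = 12 + 3*(N + q) = 12 + (3*N + 3*q) = 12 + 3*N + 3*q)
19 + M(T(1, -4), 6)*(-43) = 19 + (12 + 3*(1² + (-4)²) + 3*6)*(-43) = 19 + (12 + 3*(1 + 16) + 18)*(-43) = 19 + (12 + 3*17 + 18)*(-43) = 19 + (12 + 51 + 18)*(-43) = 19 + 81*(-43) = 19 - 3483 = -3464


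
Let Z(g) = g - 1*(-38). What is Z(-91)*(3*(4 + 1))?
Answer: -795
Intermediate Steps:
Z(g) = 38 + g (Z(g) = g + 38 = 38 + g)
Z(-91)*(3*(4 + 1)) = (38 - 91)*(3*(4 + 1)) = -159*5 = -53*15 = -795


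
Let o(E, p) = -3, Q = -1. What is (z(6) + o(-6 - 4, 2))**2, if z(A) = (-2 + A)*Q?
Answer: 49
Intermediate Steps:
z(A) = 2 - A (z(A) = (-2 + A)*(-1) = 2 - A)
(z(6) + o(-6 - 4, 2))**2 = ((2 - 1*6) - 3)**2 = ((2 - 6) - 3)**2 = (-4 - 3)**2 = (-7)**2 = 49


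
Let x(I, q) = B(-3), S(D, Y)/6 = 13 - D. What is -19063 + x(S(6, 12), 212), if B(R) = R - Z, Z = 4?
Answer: -19070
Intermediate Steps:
S(D, Y) = 78 - 6*D (S(D, Y) = 6*(13 - D) = 78 - 6*D)
B(R) = -4 + R (B(R) = R - 1*4 = R - 4 = -4 + R)
x(I, q) = -7 (x(I, q) = -4 - 3 = -7)
-19063 + x(S(6, 12), 212) = -19063 - 7 = -19070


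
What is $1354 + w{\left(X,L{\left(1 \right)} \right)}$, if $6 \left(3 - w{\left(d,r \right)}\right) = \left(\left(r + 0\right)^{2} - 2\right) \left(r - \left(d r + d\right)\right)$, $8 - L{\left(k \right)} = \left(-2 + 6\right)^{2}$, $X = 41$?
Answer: $-1526$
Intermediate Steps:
$L{\left(k \right)} = -8$ ($L{\left(k \right)} = 8 - \left(-2 + 6\right)^{2} = 8 - 4^{2} = 8 - 16 = -8$)
$w{\left(d,r \right)} = 3 - \frac{\left(-2 + r^{2}\right) \left(r - d - d r\right)}{6}$ ($w{\left(d,r \right)} = 3 - \frac{\left(\left(r + 0\right)^{2} - 2\right) \left(r - \left(d r + d\right)\right)}{6} = 3 - \frac{\left(r^{2} - 2\right) \left(r - \left(d + d r\right)\right)}{6} = 3 - \frac{\left(-2 + r^{2}\right) \left(r - \left(d + d r\right)\right)}{6} = 3 - \frac{\left(-2 + r^{2}\right) \left(r - d - d r\right)}{6}$)
$1354 + w{\left(X,L{\left(1 \right)} \right)} = 1354 + \left(3 - \frac{41}{3} - \frac{\left(-8\right)^{3}}{6} + \frac{1}{3} \left(-8\right) - \frac{41}{3} \left(-8\right) + \frac{1}{6} \cdot 41 \left(-8\right)^{2} + \frac{1}{6} \cdot 41 \left(-8\right)^{3}\right) = 1354 + \left(3 - \frac{41}{3} - - \frac{256}{3} - \frac{8}{3} + \frac{328}{3} + \frac{1}{6} \cdot 41 \cdot 64 + \frac{1}{6} \cdot 41 \left(-512\right)\right) = 1354 + \left(3 - \frac{41}{3} + \frac{256}{3} - \frac{8}{3} + \frac{328}{3} + \frac{1312}{3} - \frac{10496}{3}\right) = 1354 - 2880 = -1526$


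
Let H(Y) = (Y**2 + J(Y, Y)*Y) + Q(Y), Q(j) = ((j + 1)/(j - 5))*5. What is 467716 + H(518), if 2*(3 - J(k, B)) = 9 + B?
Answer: 102789136/171 ≈ 6.0111e+5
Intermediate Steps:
Q(j) = 5*(1 + j)/(-5 + j) (Q(j) = ((1 + j)/(-5 + j))*5 = 5*(1 + j)/(-5 + j))
J(k, B) = -3/2 - B/2 (J(k, B) = 3 - (9 + B)/2 = 3 + (-9/2 - B/2) = -3/2 - B/2)
H(Y) = Y**2 + Y*(-3/2 - Y/2) + 5*(1 + Y)/(-5 + Y) (H(Y) = (Y**2 + (-3/2 - Y/2)*Y) + 5*(1 + Y)/(-5 + Y) = (Y**2 + Y*(-3/2 - Y/2)) + 5*(1 + Y)/(-5 + Y) = Y**2 + Y*(-3/2 - Y/2) + 5*(1 + Y)/(-5 + Y))
467716 + H(518) = 467716 + (10 + 10*518 + 518*(-5 + 518)*(-3 + 518))/(2*(-5 + 518)) = 467716 + (1/2)*(10 + 5180 + 518*513*515)/513 = 467716 + (1/2)*(1/513)*(10 + 5180 + 136853010) = 467716 + (1/2)*(1/513)*136858200 = 467716 + 22809700/171 = 102789136/171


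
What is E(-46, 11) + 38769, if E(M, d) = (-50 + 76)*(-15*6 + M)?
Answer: 35233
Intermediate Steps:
E(M, d) = -2340 + 26*M (E(M, d) = 26*(-90 + M) = -2340 + 26*M)
E(-46, 11) + 38769 = (-2340 + 26*(-46)) + 38769 = (-2340 - 1196) + 38769 = -3536 + 38769 = 35233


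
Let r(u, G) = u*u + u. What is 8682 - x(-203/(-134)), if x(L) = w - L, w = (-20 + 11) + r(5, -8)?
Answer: 1160777/134 ≈ 8662.5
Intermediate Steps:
r(u, G) = u + u² (r(u, G) = u² + u = u + u²)
w = 21 (w = (-20 + 11) + 5*(1 + 5) = -9 + 5*6 = -9 + 30 = 21)
x(L) = 21 - L
8682 - x(-203/(-134)) = 8682 - (21 - (-203)/(-134)) = 8682 - (21 - (-203)*(-1)/134) = 8682 - (21 - 1*203/134) = 8682 - (21 - 203/134) = 8682 - 1*2611/134 = 8682 - 2611/134 = 1160777/134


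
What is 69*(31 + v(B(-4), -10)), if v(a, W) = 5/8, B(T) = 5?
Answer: 17457/8 ≈ 2182.1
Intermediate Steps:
v(a, W) = 5/8 (v(a, W) = 5*(⅛) = 5/8)
69*(31 + v(B(-4), -10)) = 69*(31 + 5/8) = 69*(253/8) = 17457/8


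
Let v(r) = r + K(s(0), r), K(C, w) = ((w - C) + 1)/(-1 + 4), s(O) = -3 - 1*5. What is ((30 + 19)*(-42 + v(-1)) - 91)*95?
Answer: -589190/3 ≈ -1.9640e+5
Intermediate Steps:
s(O) = -8 (s(O) = -3 - 5 = -8)
K(C, w) = ⅓ - C/3 + w/3 (K(C, w) = (1 + w - C)/3 = (1 + w - C)*(⅓) = ⅓ - C/3 + w/3)
v(r) = 3 + 4*r/3 (v(r) = r + (⅓ - ⅓*(-8) + r/3) = r + (⅓ + 8/3 + r/3) = r + (3 + r/3) = 3 + 4*r/3)
((30 + 19)*(-42 + v(-1)) - 91)*95 = ((30 + 19)*(-42 + (3 + (4/3)*(-1))) - 91)*95 = (49*(-42 + (3 - 4/3)) - 91)*95 = (49*(-42 + 5/3) - 91)*95 = (49*(-121/3) - 91)*95 = (-5929/3 - 91)*95 = -6202/3*95 = -589190/3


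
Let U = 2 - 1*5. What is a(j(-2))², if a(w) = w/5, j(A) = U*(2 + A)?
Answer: 0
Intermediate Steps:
U = -3 (U = 2 - 5 = -3)
j(A) = -6 - 3*A (j(A) = -3*(2 + A) = -6 - 3*A)
a(w) = w/5 (a(w) = w*(⅕) = w/5)
a(j(-2))² = ((-6 - 3*(-2))/5)² = ((-6 + 6)/5)² = ((⅕)*0)² = 0² = 0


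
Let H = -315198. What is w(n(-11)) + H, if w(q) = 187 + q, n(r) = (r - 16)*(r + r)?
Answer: -314417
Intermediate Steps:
n(r) = 2*r*(-16 + r) (n(r) = (-16 + r)*(2*r) = 2*r*(-16 + r))
w(n(-11)) + H = (187 + 2*(-11)*(-16 - 11)) - 315198 = (187 + 2*(-11)*(-27)) - 315198 = (187 + 594) - 315198 = 781 - 315198 = -314417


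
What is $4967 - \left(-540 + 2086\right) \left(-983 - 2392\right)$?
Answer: $5222717$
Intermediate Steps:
$4967 - \left(-540 + 2086\right) \left(-983 - 2392\right) = 4967 - 1546 \left(-3375\right) = 4967 - -5217750 = 4967 + 5217750 = 5222717$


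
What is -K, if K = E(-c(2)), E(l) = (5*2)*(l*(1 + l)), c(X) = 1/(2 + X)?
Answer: 15/8 ≈ 1.8750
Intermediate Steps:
E(l) = 10*l*(1 + l) (E(l) = 10*(l*(1 + l)) = 10*l*(1 + l))
K = -15/8 (K = 10*(-1/(2 + 2))*(1 - 1/(2 + 2)) = 10*(-1/4)*(1 - 1/4) = 10*(-1*¼)*(1 - 1*¼) = 10*(-¼)*(1 - ¼) = 10*(-¼)*(¾) = -15/8 ≈ -1.8750)
-K = -1*(-15/8) = 15/8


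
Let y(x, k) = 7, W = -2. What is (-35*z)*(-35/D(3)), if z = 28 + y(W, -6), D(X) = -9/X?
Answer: -42875/3 ≈ -14292.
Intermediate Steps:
z = 35 (z = 28 + 7 = 35)
(-35*z)*(-35/D(3)) = (-35*35)*(-35/((-9/3))) = -(-42875)/((-9*1/3)) = -(-42875)/(-3) = -(-42875)*(-1)/3 = -1225*35/3 = -42875/3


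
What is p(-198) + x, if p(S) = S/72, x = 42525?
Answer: 170089/4 ≈ 42522.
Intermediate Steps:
p(S) = S/72 (p(S) = S*(1/72) = S/72)
p(-198) + x = (1/72)*(-198) + 42525 = -11/4 + 42525 = 170089/4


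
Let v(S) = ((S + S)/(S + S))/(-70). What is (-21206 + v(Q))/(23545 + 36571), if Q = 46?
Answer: -1484421/4208120 ≈ -0.35275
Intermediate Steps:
v(S) = -1/70 (v(S) = ((2*S)/((2*S)))*(-1/70) = ((2*S)*(1/(2*S)))*(-1/70) = 1*(-1/70) = -1/70)
(-21206 + v(Q))/(23545 + 36571) = (-21206 - 1/70)/(23545 + 36571) = -1484421/70/60116 = -1484421/70*1/60116 = -1484421/4208120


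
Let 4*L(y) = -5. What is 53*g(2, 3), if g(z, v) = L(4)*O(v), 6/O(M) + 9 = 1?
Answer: 795/16 ≈ 49.688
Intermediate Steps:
L(y) = -5/4 (L(y) = (¼)*(-5) = -5/4)
O(M) = -¾ (O(M) = 6/(-9 + 1) = 6/(-8) = 6*(-⅛) = -¾)
g(z, v) = 15/16 (g(z, v) = -5/4*(-¾) = 15/16)
53*g(2, 3) = 53*(15/16) = 795/16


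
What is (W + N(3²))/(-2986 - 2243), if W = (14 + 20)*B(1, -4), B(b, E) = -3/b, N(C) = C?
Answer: 31/1743 ≈ 0.017785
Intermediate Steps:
W = -102 (W = (14 + 20)*(-3/1) = 34*(-3*1) = 34*(-3) = -102)
(W + N(3²))/(-2986 - 2243) = (-102 + 3²)/(-2986 - 2243) = (-102 + 9)/(-5229) = -93*(-1/5229) = 31/1743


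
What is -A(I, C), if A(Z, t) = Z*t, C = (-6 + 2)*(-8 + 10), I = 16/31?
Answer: 128/31 ≈ 4.1290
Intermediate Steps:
I = 16/31 (I = 16*(1/31) = 16/31 ≈ 0.51613)
C = -8 (C = -4*2 = -8)
-A(I, C) = -16*(-8)/31 = -1*(-128/31) = 128/31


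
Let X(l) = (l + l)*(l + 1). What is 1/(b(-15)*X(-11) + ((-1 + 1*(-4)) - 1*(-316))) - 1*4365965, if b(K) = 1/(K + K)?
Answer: -3977394112/911 ≈ -4.3660e+6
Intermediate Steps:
b(K) = 1/(2*K)
X(l) = 2*l*(1 + l) (X(l) = (2*l)*(1 + l) = 2*l*(1 + l))
1/(b(-15)*X(-11) + ((-1 + 1*(-4)) - 1*(-316))) - 1*4365965 = 1/(((1/2)/(-15))*(2*(-11)*(1 - 11)) + ((-1 + 1*(-4)) - 1*(-316))) - 1*4365965 = 1/(((1/2)*(-1/15))*(2*(-11)*(-10)) + ((-1 - 4) + 316)) - 4365965 = 1/(-1/30*220 + (-5 + 316)) - 4365965 = 1/(-22/3 + 311) - 4365965 = 1/(911/3) - 4365965 = 3/911 - 4365965 = -3977394112/911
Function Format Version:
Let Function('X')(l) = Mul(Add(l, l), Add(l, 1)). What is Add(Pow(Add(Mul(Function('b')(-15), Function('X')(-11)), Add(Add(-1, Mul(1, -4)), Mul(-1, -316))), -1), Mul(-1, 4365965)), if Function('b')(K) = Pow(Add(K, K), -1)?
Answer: Rational(-3977394112, 911) ≈ -4.3660e+6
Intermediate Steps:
Function('b')(K) = Mul(Rational(1, 2), Pow(K, -1)) (Function('b')(K) = Pow(Mul(2, K), -1) = Mul(Rational(1, 2), Pow(K, -1)))
Function('X')(l) = Mul(2, l, Add(1, l)) (Function('X')(l) = Mul(Mul(2, l), Add(1, l)) = Mul(2, l, Add(1, l)))
Add(Pow(Add(Mul(Function('b')(-15), Function('X')(-11)), Add(Add(-1, Mul(1, -4)), Mul(-1, -316))), -1), Mul(-1, 4365965)) = Add(Pow(Add(Mul(Mul(Rational(1, 2), Pow(-15, -1)), Mul(2, -11, Add(1, -11))), Add(Add(-1, Mul(1, -4)), Mul(-1, -316))), -1), Mul(-1, 4365965)) = Add(Pow(Add(Mul(Mul(Rational(1, 2), Rational(-1, 15)), Mul(2, -11, -10)), Add(Add(-1, -4), 316)), -1), -4365965) = Add(Pow(Add(Mul(Rational(-1, 30), 220), Add(-5, 316)), -1), -4365965) = Add(Pow(Add(Rational(-22, 3), 311), -1), -4365965) = Add(Pow(Rational(911, 3), -1), -4365965) = Add(Rational(3, 911), -4365965) = Rational(-3977394112, 911)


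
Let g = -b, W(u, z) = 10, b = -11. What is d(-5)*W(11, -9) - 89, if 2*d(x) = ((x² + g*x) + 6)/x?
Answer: -65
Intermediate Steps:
g = 11 (g = -1*(-11) = 11)
d(x) = (6 + x² + 11*x)/(2*x) (d(x) = (((x² + 11*x) + 6)/x)/2 = ((6 + x² + 11*x)/x)/2 = (6 + x² + 11*x)/(2*x))
d(-5)*W(11, -9) - 89 = ((½)*(6 - 5*(11 - 5))/(-5))*10 - 89 = ((½)*(-⅕)*(6 - 5*6))*10 - 89 = ((½)*(-⅕)*(6 - 30))*10 - 89 = ((½)*(-⅕)*(-24))*10 - 89 = (12/5)*10 - 89 = 24 - 89 = -65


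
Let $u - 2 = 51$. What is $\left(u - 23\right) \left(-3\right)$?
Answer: $-90$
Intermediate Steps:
$u = 53$ ($u = 2 + 51 = 53$)
$\left(u - 23\right) \left(-3\right) = \left(53 - 23\right) \left(-3\right) = 30 \left(-3\right) = -90$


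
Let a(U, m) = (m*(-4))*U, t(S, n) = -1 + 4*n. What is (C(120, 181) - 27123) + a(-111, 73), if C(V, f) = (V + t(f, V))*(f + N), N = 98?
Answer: 172410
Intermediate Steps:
C(V, f) = (-1 + 5*V)*(98 + f) (C(V, f) = (V + (-1 + 4*V))*(f + 98) = (-1 + 5*V)*(98 + f))
a(U, m) = -4*U*m (a(U, m) = (-4*m)*U = -4*U*m)
(C(120, 181) - 27123) + a(-111, 73) = ((-98 - 1*181 + 490*120 + 5*120*181) - 27123) - 4*(-111)*73 = ((-98 - 181 + 58800 + 108600) - 27123) + 32412 = (167121 - 27123) + 32412 = 139998 + 32412 = 172410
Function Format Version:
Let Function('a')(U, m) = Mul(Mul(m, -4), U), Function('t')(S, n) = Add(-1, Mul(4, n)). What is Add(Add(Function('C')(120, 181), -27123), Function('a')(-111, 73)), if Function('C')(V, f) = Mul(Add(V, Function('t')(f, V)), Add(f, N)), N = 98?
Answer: 172410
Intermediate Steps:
Function('C')(V, f) = Mul(Add(-1, Mul(5, V)), Add(98, f)) (Function('C')(V, f) = Mul(Add(V, Add(-1, Mul(4, V))), Add(f, 98)) = Mul(Add(-1, Mul(5, V)), Add(98, f)))
Function('a')(U, m) = Mul(-4, U, m) (Function('a')(U, m) = Mul(Mul(-4, m), U) = Mul(-4, U, m))
Add(Add(Function('C')(120, 181), -27123), Function('a')(-111, 73)) = Add(Add(Add(-98, Mul(-1, 181), Mul(490, 120), Mul(5, 120, 181)), -27123), Mul(-4, -111, 73)) = Add(Add(Add(-98, -181, 58800, 108600), -27123), 32412) = Add(Add(167121, -27123), 32412) = Add(139998, 32412) = 172410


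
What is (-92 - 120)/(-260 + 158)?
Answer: 106/51 ≈ 2.0784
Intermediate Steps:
(-92 - 120)/(-260 + 158) = -212/(-102) = -212*(-1/102) = 106/51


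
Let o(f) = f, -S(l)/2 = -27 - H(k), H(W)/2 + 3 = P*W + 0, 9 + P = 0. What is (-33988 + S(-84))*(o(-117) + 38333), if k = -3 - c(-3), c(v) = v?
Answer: -1297280336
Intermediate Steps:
P = -9 (P = -9 + 0 = -9)
k = 0 (k = -3 - 1*(-3) = -3 + 3 = 0)
H(W) = -6 - 18*W (H(W) = -6 + 2*(-9*W + 0) = -6 + 2*(-9*W) = -6 - 18*W)
S(l) = 42 (S(l) = -2*(-27 - (-6 - 18*0)) = -2*(-27 - (-6 + 0)) = -2*(-27 - 1*(-6)) = -2*(-27 + 6) = -2*(-21) = 42)
(-33988 + S(-84))*(o(-117) + 38333) = (-33988 + 42)*(-117 + 38333) = -33946*38216 = -1297280336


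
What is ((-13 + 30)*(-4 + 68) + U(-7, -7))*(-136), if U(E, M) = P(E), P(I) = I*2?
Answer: -146064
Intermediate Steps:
P(I) = 2*I
U(E, M) = 2*E
((-13 + 30)*(-4 + 68) + U(-7, -7))*(-136) = ((-13 + 30)*(-4 + 68) + 2*(-7))*(-136) = (17*64 - 14)*(-136) = (1088 - 14)*(-136) = 1074*(-136) = -146064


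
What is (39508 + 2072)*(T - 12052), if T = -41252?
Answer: -2216380320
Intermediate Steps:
(39508 + 2072)*(T - 12052) = (39508 + 2072)*(-41252 - 12052) = 41580*(-53304) = -2216380320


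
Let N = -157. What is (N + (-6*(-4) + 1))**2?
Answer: 17424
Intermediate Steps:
(N + (-6*(-4) + 1))**2 = (-157 + (-6*(-4) + 1))**2 = (-157 + (24 + 1))**2 = (-157 + 25)**2 = (-132)**2 = 17424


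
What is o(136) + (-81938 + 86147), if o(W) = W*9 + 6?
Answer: 5439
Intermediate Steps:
o(W) = 6 + 9*W (o(W) = 9*W + 6 = 6 + 9*W)
o(136) + (-81938 + 86147) = (6 + 9*136) + (-81938 + 86147) = (6 + 1224) + 4209 = 1230 + 4209 = 5439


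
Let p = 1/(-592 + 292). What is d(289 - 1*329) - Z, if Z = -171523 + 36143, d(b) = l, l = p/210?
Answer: 8528939999/63000 ≈ 1.3538e+5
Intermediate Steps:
p = -1/300 (p = 1/(-300) = -1/300 ≈ -0.0033333)
l = -1/63000 (l = -1/300/210 = -1/300*1/210 = -1/63000 ≈ -1.5873e-5)
d(b) = -1/63000
Z = -135380
d(289 - 1*329) - Z = -1/63000 - 1*(-135380) = -1/63000 + 135380 = 8528939999/63000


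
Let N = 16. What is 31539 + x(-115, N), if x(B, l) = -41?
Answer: 31498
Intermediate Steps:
31539 + x(-115, N) = 31539 - 41 = 31498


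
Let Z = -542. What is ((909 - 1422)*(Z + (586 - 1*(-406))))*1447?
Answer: -334039950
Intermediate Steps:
((909 - 1422)*(Z + (586 - 1*(-406))))*1447 = ((909 - 1422)*(-542 + (586 - 1*(-406))))*1447 = -513*(-542 + (586 + 406))*1447 = -513*(-542 + 992)*1447 = -513*450*1447 = -230850*1447 = -334039950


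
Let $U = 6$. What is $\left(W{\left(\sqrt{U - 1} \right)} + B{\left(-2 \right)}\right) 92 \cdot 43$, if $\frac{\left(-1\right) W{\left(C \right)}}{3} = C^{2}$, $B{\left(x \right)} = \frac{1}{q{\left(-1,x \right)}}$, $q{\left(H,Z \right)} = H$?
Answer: $-63296$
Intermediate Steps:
$B{\left(x \right)} = -1$ ($B{\left(x \right)} = \frac{1}{-1} = -1$)
$W{\left(C \right)} = - 3 C^{2}$
$\left(W{\left(\sqrt{U - 1} \right)} + B{\left(-2 \right)}\right) 92 \cdot 43 = \left(- 3 \left(\sqrt{6 - 1}\right)^{2} - 1\right) 92 \cdot 43 = \left(- 3 \left(\sqrt{5}\right)^{2} - 1\right) 92 \cdot 43 = \left(\left(-3\right) 5 - 1\right) 92 \cdot 43 = \left(-15 - 1\right) 92 \cdot 43 = \left(-16\right) 92 \cdot 43 = \left(-1472\right) 43 = -63296$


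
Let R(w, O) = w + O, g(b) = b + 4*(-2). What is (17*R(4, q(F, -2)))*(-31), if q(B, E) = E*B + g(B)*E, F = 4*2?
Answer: 6324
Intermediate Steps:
F = 8
g(b) = -8 + b (g(b) = b - 8 = -8 + b)
q(B, E) = B*E + E*(-8 + B) (q(B, E) = E*B + (-8 + B)*E = B*E + E*(-8 + B))
R(w, O) = O + w
(17*R(4, q(F, -2)))*(-31) = (17*(2*(-2)*(-4 + 8) + 4))*(-31) = (17*(2*(-2)*4 + 4))*(-31) = (17*(-16 + 4))*(-31) = (17*(-12))*(-31) = -204*(-31) = 6324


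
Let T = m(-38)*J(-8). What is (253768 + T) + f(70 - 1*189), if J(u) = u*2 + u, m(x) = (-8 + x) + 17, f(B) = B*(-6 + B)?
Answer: 269339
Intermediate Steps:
m(x) = 9 + x
J(u) = 3*u (J(u) = 2*u + u = 3*u)
T = 696 (T = (9 - 38)*(3*(-8)) = -29*(-24) = 696)
(253768 + T) + f(70 - 1*189) = (253768 + 696) + (70 - 1*189)*(-6 + (70 - 1*189)) = 254464 + (70 - 189)*(-6 + (70 - 189)) = 254464 - 119*(-6 - 119) = 254464 - 119*(-125) = 254464 + 14875 = 269339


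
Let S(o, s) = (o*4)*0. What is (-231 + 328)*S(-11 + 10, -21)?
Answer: 0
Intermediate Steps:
S(o, s) = 0 (S(o, s) = (4*o)*0 = 0)
(-231 + 328)*S(-11 + 10, -21) = (-231 + 328)*0 = 97*0 = 0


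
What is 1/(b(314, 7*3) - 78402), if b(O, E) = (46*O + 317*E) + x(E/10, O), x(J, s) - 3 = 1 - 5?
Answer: -1/57302 ≈ -1.7451e-5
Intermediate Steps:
x(J, s) = -1 (x(J, s) = 3 + (1 - 5) = 3 - 4 = -1)
b(O, E) = -1 + 46*O + 317*E (b(O, E) = (46*O + 317*E) - 1 = -1 + 46*O + 317*E)
1/(b(314, 7*3) - 78402) = 1/((-1 + 46*314 + 317*(7*3)) - 78402) = 1/((-1 + 14444 + 317*21) - 78402) = 1/((-1 + 14444 + 6657) - 78402) = 1/(21100 - 78402) = 1/(-57302) = -1/57302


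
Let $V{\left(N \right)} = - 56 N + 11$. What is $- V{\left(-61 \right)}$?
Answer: $-3427$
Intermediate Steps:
$V{\left(N \right)} = 11 - 56 N$
$- V{\left(-61 \right)} = - (11 - -3416) = - (11 + 3416) = \left(-1\right) 3427 = -3427$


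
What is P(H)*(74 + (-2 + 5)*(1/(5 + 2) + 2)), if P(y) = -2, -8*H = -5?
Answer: -1126/7 ≈ -160.86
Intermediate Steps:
H = 5/8 (H = -⅛*(-5) = 5/8 ≈ 0.62500)
P(H)*(74 + (-2 + 5)*(1/(5 + 2) + 2)) = -2*(74 + (-2 + 5)*(1/(5 + 2) + 2)) = -2*(74 + 3*(1/7 + 2)) = -2*(74 + 3*(⅐ + 2)) = -2*(74 + 3*(15/7)) = -2*(74 + 45/7) = -2*563/7 = -1126/7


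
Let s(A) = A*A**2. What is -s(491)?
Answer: -118370771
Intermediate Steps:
s(A) = A**3
-s(491) = -1*491**3 = -1*118370771 = -118370771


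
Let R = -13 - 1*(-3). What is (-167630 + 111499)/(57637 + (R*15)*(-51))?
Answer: -56131/65287 ≈ -0.85976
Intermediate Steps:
R = -10 (R = -13 + 3 = -10)
(-167630 + 111499)/(57637 + (R*15)*(-51)) = (-167630 + 111499)/(57637 - 10*15*(-51)) = -56131/(57637 - 150*(-51)) = -56131/(57637 + 7650) = -56131/65287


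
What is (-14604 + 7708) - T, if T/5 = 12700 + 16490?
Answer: -152846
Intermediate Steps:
T = 145950 (T = 5*(12700 + 16490) = 5*29190 = 145950)
(-14604 + 7708) - T = (-14604 + 7708) - 1*145950 = -6896 - 145950 = -152846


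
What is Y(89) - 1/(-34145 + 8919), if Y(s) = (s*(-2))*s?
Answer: -399630291/25226 ≈ -15842.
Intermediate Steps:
Y(s) = -2*s² (Y(s) = (-2*s)*s = -2*s²)
Y(89) - 1/(-34145 + 8919) = -2*89² - 1/(-34145 + 8919) = -2*7921 - 1/(-25226) = -15842 - 1*(-1/25226) = -15842 + 1/25226 = -399630291/25226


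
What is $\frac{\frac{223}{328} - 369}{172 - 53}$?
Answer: $- \frac{120809}{39032} \approx -3.0951$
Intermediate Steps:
$\frac{\frac{223}{328} - 369}{172 - 53} = \frac{223 \cdot \frac{1}{328} - 369}{119} = \left(\frac{223}{328} - 369\right) \frac{1}{119} = \left(- \frac{120809}{328}\right) \frac{1}{119} = - \frac{120809}{39032}$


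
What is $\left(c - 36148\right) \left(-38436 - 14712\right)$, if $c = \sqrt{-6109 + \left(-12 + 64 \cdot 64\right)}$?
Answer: $1921193904 - 2391660 i \approx 1.9212 \cdot 10^{9} - 2.3917 \cdot 10^{6} i$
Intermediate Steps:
$c = 45 i$ ($c = \sqrt{-6109 + \left(-12 + 4096\right)} = \sqrt{-6109 + 4084} = \sqrt{-2025} = 45 i \approx 45.0 i$)
$\left(c - 36148\right) \left(-38436 - 14712\right) = \left(45 i - 36148\right) \left(-38436 - 14712\right) = \left(-36148 + 45 i\right) \left(-53148\right) = 1921193904 - 2391660 i$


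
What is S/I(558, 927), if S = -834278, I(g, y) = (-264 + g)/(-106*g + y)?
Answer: 8095416573/49 ≈ 1.6521e+8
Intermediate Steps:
I(g, y) = (-264 + g)/(y - 106*g)
S/I(558, 927) = -834278*(-1*927 + 106*558)/(264 - 1*558) = -834278*(-927 + 59148)/(264 - 558) = -834278/(-294/58221) = -834278/((1/58221)*(-294)) = -834278/(-98/19407) = -834278*(-19407/98) = 8095416573/49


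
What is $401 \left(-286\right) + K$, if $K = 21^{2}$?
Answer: $-114245$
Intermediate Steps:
$K = 441$
$401 \left(-286\right) + K = 401 \left(-286\right) + 441 = -114686 + 441 = -114245$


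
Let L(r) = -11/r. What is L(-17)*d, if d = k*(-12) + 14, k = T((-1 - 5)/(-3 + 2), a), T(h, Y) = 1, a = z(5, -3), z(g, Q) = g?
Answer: 22/17 ≈ 1.2941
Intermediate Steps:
a = 5
k = 1
d = 2 (d = 1*(-12) + 14 = -12 + 14 = 2)
L(-17)*d = -11/(-17)*2 = -11*(-1/17)*2 = (11/17)*2 = 22/17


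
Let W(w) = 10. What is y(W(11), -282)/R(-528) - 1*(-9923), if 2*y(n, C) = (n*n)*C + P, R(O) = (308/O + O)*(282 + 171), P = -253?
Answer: 9504236845/957793 ≈ 9923.1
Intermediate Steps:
R(O) = 453*O + 139524/O (R(O) = (O + 308/O)*453 = 453*O + 139524/O)
y(n, C) = -253/2 + C*n**2/2 (y(n, C) = ((n*n)*C - 253)/2 = (n**2*C - 253)/2 = (C*n**2 - 253)/2 = (-253 + C*n**2)/2 = -253/2 + C*n**2/2)
y(W(11), -282)/R(-528) - 1*(-9923) = (-253/2 + (1/2)*(-282)*10**2)/(453*(-528) + 139524/(-528)) - 1*(-9923) = (-253/2 + (1/2)*(-282)*100)/(-239184 + 139524*(-1/528)) + 9923 = (-253/2 - 14100)/(-239184 - 1057/4) + 9923 = -28453/(2*(-957793/4)) + 9923 = -28453/2*(-4/957793) + 9923 = 56906/957793 + 9923 = 9504236845/957793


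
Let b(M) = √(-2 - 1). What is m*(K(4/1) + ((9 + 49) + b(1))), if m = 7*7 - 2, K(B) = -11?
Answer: 2209 + 47*I*√3 ≈ 2209.0 + 81.406*I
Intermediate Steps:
b(M) = I*√3 (b(M) = √(-3) = I*√3)
m = 47 (m = 49 - 2 = 47)
m*(K(4/1) + ((9 + 49) + b(1))) = 47*(-11 + ((9 + 49) + I*√3)) = 47*(-11 + (58 + I*√3)) = 47*(47 + I*√3) = 2209 + 47*I*√3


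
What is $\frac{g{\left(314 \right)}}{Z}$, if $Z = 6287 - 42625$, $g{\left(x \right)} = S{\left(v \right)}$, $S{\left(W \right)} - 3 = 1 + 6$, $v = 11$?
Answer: $- \frac{5}{18169} \approx -0.00027519$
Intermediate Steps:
$S{\left(W \right)} = 10$ ($S{\left(W \right)} = 3 + \left(1 + 6\right) = 3 + 7 = 10$)
$g{\left(x \right)} = 10$
$Z = -36338$ ($Z = 6287 - 42625 = -36338$)
$\frac{g{\left(314 \right)}}{Z} = \frac{10}{-36338} = 10 \left(- \frac{1}{36338}\right) = - \frac{5}{18169}$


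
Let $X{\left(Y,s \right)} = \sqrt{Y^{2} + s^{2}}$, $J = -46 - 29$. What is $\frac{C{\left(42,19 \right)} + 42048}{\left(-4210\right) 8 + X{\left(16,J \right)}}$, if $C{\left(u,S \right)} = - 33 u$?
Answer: $- \frac{606240}{502141} - \frac{18 \sqrt{5881}}{502141} \approx -1.2101$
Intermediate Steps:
$J = -75$ ($J = -46 - 29 = -75$)
$\frac{C{\left(42,19 \right)} + 42048}{\left(-4210\right) 8 + X{\left(16,J \right)}} = \frac{\left(-33\right) 42 + 42048}{\left(-4210\right) 8 + \sqrt{16^{2} + \left(-75\right)^{2}}} = \frac{-1386 + 42048}{-33680 + \sqrt{256 + 5625}} = \frac{40662}{-33680 + \sqrt{5881}}$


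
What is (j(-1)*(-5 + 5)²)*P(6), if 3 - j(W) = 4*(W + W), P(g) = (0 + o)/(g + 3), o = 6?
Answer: 0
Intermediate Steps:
P(g) = 6/(3 + g) (P(g) = (0 + 6)/(g + 3) = 6/(3 + g))
j(W) = 3 - 8*W (j(W) = 3 - 4*(W + W) = 3 - 4*2*W = 3 - 8*W)
(j(-1)*(-5 + 5)²)*P(6) = ((3 - 8*(-1))*(-5 + 5)²)*(6/(3 + 6)) = ((3 + 8)*0²)*(6/9) = (11*0)*(6*(⅑)) = 0*(⅔) = 0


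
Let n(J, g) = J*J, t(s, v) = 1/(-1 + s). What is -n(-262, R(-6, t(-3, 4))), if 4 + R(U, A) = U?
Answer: -68644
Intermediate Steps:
R(U, A) = -4 + U
n(J, g) = J²
-n(-262, R(-6, t(-3, 4))) = -1*(-262)² = -1*68644 = -68644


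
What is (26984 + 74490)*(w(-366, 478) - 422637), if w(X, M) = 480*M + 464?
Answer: -19557388442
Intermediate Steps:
w(X, M) = 464 + 480*M
(26984 + 74490)*(w(-366, 478) - 422637) = (26984 + 74490)*((464 + 480*478) - 422637) = 101474*((464 + 229440) - 422637) = 101474*(229904 - 422637) = 101474*(-192733) = -19557388442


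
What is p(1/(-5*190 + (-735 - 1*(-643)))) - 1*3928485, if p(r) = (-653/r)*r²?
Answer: -4093480717/1042 ≈ -3.9285e+6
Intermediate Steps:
p(r) = -653*r
p(1/(-5*190 + (-735 - 1*(-643)))) - 1*3928485 = -653/(-5*190 + (-735 - 1*(-643))) - 1*3928485 = -653/(-950 + (-735 + 643)) - 3928485 = -653/(-950 - 92) - 3928485 = -653/(-1042) - 3928485 = -653*(-1/1042) - 3928485 = 653/1042 - 3928485 = -4093480717/1042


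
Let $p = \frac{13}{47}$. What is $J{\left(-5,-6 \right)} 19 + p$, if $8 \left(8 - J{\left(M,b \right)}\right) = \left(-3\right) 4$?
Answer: $\frac{16993}{94} \approx 180.78$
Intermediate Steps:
$p = \frac{13}{47}$ ($p = 13 \cdot \frac{1}{47} = \frac{13}{47} \approx 0.2766$)
$J{\left(M,b \right)} = \frac{19}{2}$ ($J{\left(M,b \right)} = 8 - \frac{\left(-3\right) 4}{8} = 8 - - \frac{3}{2} = 8 + \frac{3}{2} = \frac{19}{2}$)
$J{\left(-5,-6 \right)} 19 + p = \frac{19}{2} \cdot 19 + \frac{13}{47} = \frac{361}{2} + \frac{13}{47} = \frac{16993}{94}$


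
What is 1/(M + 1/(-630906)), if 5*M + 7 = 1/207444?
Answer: -36354906740/50896892009 ≈ -0.71428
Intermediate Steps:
M = -1452107/1037220 (M = -7/5 + (⅕)/207444 = -7/5 + (⅕)*(1/207444) = -7/5 + 1/1037220 = -1452107/1037220 ≈ -1.4000)
1/(M + 1/(-630906)) = 1/(-1452107/1037220 + 1/(-630906)) = 1/(-1452107/1037220 - 1/630906) = 1/(-50896892009/36354906740) = -36354906740/50896892009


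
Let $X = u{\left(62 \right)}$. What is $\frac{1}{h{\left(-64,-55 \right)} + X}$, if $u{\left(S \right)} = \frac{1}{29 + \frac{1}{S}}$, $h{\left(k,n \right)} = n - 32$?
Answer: $- \frac{1799}{156451} \approx -0.011499$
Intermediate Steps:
$h{\left(k,n \right)} = -32 + n$ ($h{\left(k,n \right)} = n - 32 = -32 + n$)
$X = \frac{62}{1799}$ ($X = \frac{62}{1 + 29 \cdot 62} = \frac{62}{1 + 1798} = \frac{62}{1799} \approx 0.034464$)
$\frac{1}{h{\left(-64,-55 \right)} + X} = \frac{1}{\left(-32 - 55\right) + \frac{62}{1799}} = \frac{1}{-87 + \frac{62}{1799}} = \frac{1}{- \frac{156451}{1799}} = - \frac{1799}{156451}$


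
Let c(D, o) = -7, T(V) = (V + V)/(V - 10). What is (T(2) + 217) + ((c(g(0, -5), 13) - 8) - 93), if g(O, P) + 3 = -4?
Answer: 217/2 ≈ 108.50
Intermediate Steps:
T(V) = 2*V/(-10 + V) (T(V) = (2*V)/(-10 + V) = 2*V/(-10 + V))
g(O, P) = -7 (g(O, P) = -3 - 4 = -7)
(T(2) + 217) + ((c(g(0, -5), 13) - 8) - 93) = (2*2/(-10 + 2) + 217) + ((-7 - 8) - 93) = (2*2/(-8) + 217) + (-15 - 93) = (2*2*(-⅛) + 217) - 108 = (-½ + 217) - 108 = 433/2 - 108 = 217/2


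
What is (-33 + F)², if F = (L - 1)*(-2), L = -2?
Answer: 729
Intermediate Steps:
F = 6 (F = (-2 - 1)*(-2) = -3*(-2) = 6)
(-33 + F)² = (-33 + 6)² = (-27)² = 729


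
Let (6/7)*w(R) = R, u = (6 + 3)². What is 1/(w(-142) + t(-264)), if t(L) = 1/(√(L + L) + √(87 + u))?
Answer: 6*(-√42 - 2*I*√33)/(-3 + 994*√42 + 1988*I*√33) ≈ -0.0060369 + 1.2032e-6*I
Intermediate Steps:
u = 81 (u = 9² = 81)
w(R) = 7*R/6
t(L) = 1/(2*√42 + √2*√L) (t(L) = 1/(√(L + L) + √(87 + 81)) = 1/(√(2*L) + √168) = 1/(√2*√L + 2*√42) = 1/(2*√42 + √2*√L))
1/(w(-142) + t(-264)) = 1/((7/6)*(-142) + 1/(2*√42 + √2*√(-264))) = 1/(-497/3 + 1/(2*√42 + √2*(2*I*√66))) = 1/(-497/3 + 1/(2*√42 + 4*I*√33))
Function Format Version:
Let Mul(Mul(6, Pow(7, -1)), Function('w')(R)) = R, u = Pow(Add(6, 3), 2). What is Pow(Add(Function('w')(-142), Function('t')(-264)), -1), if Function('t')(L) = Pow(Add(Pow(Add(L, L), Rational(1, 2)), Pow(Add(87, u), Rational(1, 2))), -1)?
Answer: Mul(6, Pow(Add(-3, Mul(994, Pow(42, Rational(1, 2))), Mul(1988, I, Pow(33, Rational(1, 2)))), -1), Add(Mul(-1, Pow(42, Rational(1, 2))), Mul(-2, I, Pow(33, Rational(1, 2))))) ≈ Add(-0.0060369, Mul(1.2032e-6, I))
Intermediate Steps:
u = 81 (u = Pow(9, 2) = 81)
Function('w')(R) = Mul(Rational(7, 6), R)
Function('t')(L) = Pow(Add(Mul(2, Pow(42, Rational(1, 2))), Mul(Pow(2, Rational(1, 2)), Pow(L, Rational(1, 2)))), -1) (Function('t')(L) = Pow(Add(Pow(Add(L, L), Rational(1, 2)), Pow(Add(87, 81), Rational(1, 2))), -1) = Pow(Add(Pow(Mul(2, L), Rational(1, 2)), Pow(168, Rational(1, 2))), -1) = Pow(Add(Mul(Pow(2, Rational(1, 2)), Pow(L, Rational(1, 2))), Mul(2, Pow(42, Rational(1, 2)))), -1) = Pow(Add(Mul(2, Pow(42, Rational(1, 2))), Mul(Pow(2, Rational(1, 2)), Pow(L, Rational(1, 2)))), -1))
Pow(Add(Function('w')(-142), Function('t')(-264)), -1) = Pow(Add(Mul(Rational(7, 6), -142), Pow(Add(Mul(2, Pow(42, Rational(1, 2))), Mul(Pow(2, Rational(1, 2)), Pow(-264, Rational(1, 2)))), -1)), -1) = Pow(Add(Rational(-497, 3), Pow(Add(Mul(2, Pow(42, Rational(1, 2))), Mul(Pow(2, Rational(1, 2)), Mul(2, I, Pow(66, Rational(1, 2))))), -1)), -1) = Pow(Add(Rational(-497, 3), Pow(Add(Mul(2, Pow(42, Rational(1, 2))), Mul(4, I, Pow(33, Rational(1, 2)))), -1)), -1)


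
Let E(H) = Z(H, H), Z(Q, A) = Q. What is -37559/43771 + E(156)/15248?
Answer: -141467839/166855052 ≈ -0.84785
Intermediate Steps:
E(H) = H
-37559/43771 + E(156)/15248 = -37559/43771 + 156/15248 = -37559*1/43771 + 156*(1/15248) = -37559/43771 + 39/3812 = -141467839/166855052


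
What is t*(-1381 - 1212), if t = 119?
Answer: -308567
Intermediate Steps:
t*(-1381 - 1212) = 119*(-1381 - 1212) = 119*(-2593) = -308567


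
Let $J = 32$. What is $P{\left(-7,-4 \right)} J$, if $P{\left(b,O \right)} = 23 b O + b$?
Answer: $20384$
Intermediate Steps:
$P{\left(b,O \right)} = b + 23 O b$ ($P{\left(b,O \right)} = 23 O b + b = b + 23 O b$)
$P{\left(-7,-4 \right)} J = - 7 \left(1 + 23 \left(-4\right)\right) 32 = - 7 \left(1 - 92\right) 32 = \left(-7\right) \left(-91\right) 32 = 637 \cdot 32 = 20384$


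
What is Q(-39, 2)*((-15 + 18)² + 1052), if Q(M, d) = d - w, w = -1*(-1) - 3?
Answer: 4244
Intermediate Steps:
w = -2 (w = 1 - 3 = -2)
Q(M, d) = 2 + d (Q(M, d) = d - 1*(-2) = d + 2 = 2 + d)
Q(-39, 2)*((-15 + 18)² + 1052) = (2 + 2)*((-15 + 18)² + 1052) = 4*(3² + 1052) = 4*(9 + 1052) = 4*1061 = 4244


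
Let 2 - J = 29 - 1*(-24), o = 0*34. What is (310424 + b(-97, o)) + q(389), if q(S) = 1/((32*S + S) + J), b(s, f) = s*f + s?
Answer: 3967841023/12786 ≈ 3.1033e+5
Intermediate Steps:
o = 0
b(s, f) = s + f*s (b(s, f) = f*s + s = s + f*s)
J = -51 (J = 2 - (29 - 1*(-24)) = 2 - (29 + 24) = 2 - 1*53 = 2 - 53 = -51)
q(S) = 1/(-51 + 33*S) (q(S) = 1/((32*S + S) - 51) = 1/(33*S - 51) = 1/(-51 + 33*S))
(310424 + b(-97, o)) + q(389) = (310424 - 97*(1 + 0)) + 1/(3*(-17 + 11*389)) = (310424 - 97*1) + 1/(3*(-17 + 4279)) = (310424 - 97) + (1/3)/4262 = 310327 + (1/3)*(1/4262) = 310327 + 1/12786 = 3967841023/12786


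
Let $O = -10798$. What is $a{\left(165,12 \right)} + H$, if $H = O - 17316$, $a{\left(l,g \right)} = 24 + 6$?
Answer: $-28084$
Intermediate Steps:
$a{\left(l,g \right)} = 30$
$H = -28114$ ($H = -10798 - 17316 = -28114$)
$a{\left(165,12 \right)} + H = 30 - 28114 = -28084$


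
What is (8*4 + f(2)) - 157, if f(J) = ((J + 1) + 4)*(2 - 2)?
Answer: -125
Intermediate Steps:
f(J) = 0 (f(J) = ((1 + J) + 4)*0 = (5 + J)*0 = 0)
(8*4 + f(2)) - 157 = (8*4 + 0) - 157 = (32 + 0) - 157 = 32 - 157 = -125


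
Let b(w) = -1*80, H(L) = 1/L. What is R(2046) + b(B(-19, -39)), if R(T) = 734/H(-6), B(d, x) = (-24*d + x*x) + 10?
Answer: -4484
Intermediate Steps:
B(d, x) = 10 + x² - 24*d (B(d, x) = (-24*d + x²) + 10 = (x² - 24*d) + 10 = 10 + x² - 24*d)
R(T) = -4404 (R(T) = 734/(1/(-6)) = 734/(-⅙) = 734*(-6) = -4404)
b(w) = -80
R(2046) + b(B(-19, -39)) = -4404 - 80 = -4484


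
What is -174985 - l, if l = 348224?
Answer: -523209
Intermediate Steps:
-174985 - l = -174985 - 1*348224 = -174985 - 348224 = -523209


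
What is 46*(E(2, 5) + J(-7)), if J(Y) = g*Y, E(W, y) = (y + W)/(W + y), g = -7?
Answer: 2300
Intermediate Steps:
E(W, y) = 1 (E(W, y) = (W + y)/(W + y) = 1)
J(Y) = -7*Y
46*(E(2, 5) + J(-7)) = 46*(1 - 7*(-7)) = 46*(1 + 49) = 46*50 = 2300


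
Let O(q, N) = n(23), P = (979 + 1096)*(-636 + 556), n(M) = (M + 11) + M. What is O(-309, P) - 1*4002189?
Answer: -4002132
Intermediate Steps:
n(M) = 11 + 2*M (n(M) = (11 + M) + M = 11 + 2*M)
P = -166000 (P = 2075*(-80) = -166000)
O(q, N) = 57 (O(q, N) = 11 + 2*23 = 11 + 46 = 57)
O(-309, P) - 1*4002189 = 57 - 1*4002189 = 57 - 4002189 = -4002132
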